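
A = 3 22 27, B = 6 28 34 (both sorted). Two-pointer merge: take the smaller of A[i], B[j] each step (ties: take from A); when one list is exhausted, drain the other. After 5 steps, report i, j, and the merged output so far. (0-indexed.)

i=0 j=0: A[i]=3<=B[j]=6 take 3, i++
i=1 j=0: A[i]=22>B[j]=6 take 6, j++
i=1 j=1: A[i]=22<=B[j]=28 take 22, i++
i=2 j=1: A[i]=27<=B[j]=28 take 27, i++
i=3 j=1: A done, take B[j]=28, j++

i=3, j=2, merged so far=[3, 6, 22, 27, 28]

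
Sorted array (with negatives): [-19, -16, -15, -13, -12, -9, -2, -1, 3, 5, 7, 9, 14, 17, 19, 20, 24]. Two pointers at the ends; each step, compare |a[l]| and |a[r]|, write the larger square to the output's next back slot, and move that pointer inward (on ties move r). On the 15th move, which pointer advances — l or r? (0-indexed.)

[0,16] |-19|<=|24| out[16]=576 → r--
[0,15] |-19|<=|20| out[15]=400 → r--
[0,14] |-19|<=|19| out[14]=361 → r--
[0,13] |-19|>|17| out[13]=361 → l++
[1,13] |-16|<=|17| out[12]=289 → r--
[1,12] |-16|>|14| out[11]=256 → l++
[2,12] |-15|>|14| out[10]=225 → l++
[3,12] |-13|<=|14| out[9]=196 → r--
[3,11] |-13|>|9| out[8]=169 → l++
[4,11] |-12|>|9| out[7]=144 → l++
[5,11] |-9|<=|9| out[6]=81 → r--
[5,10] |-9|>|7| out[5]=81 → l++
[6,10] |-2|<=|7| out[4]=49 → r--
[6,9] |-2|<=|5| out[3]=25 → r--
[6,8] |-2|<=|3| out[2]=9 → r--

r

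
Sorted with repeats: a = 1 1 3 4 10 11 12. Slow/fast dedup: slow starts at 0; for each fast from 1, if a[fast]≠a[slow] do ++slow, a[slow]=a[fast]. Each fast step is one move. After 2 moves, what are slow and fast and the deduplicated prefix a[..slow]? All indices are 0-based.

slow=1, fast=3, prefix=[1, 3]

(s=0,f=1) a[fast]=1=a[slow] dup → fast++
(s=0,f=2) a[fast]=3≠a[slow]=1 write a[1]=3 → slow++,fast++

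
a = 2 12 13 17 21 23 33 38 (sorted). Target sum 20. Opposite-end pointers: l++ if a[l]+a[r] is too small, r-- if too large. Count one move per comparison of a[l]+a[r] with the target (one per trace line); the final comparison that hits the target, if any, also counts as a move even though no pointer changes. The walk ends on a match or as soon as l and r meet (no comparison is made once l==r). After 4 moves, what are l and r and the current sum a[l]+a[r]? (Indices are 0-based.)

l=0, r=3, sum=19

[0,7] 2+38=40 >20 → r--
[0,6] 2+33=35 >20 → r--
[0,5] 2+23=25 >20 → r--
[0,4] 2+21=23 >20 → r--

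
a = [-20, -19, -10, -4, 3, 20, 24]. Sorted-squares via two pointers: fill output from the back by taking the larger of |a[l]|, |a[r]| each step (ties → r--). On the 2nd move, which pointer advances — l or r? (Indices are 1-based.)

r

l=1 r=7: |-20|<=|24| out[7]=576, r--
l=1 r=6: |-20|<=|20| out[6]=400, r--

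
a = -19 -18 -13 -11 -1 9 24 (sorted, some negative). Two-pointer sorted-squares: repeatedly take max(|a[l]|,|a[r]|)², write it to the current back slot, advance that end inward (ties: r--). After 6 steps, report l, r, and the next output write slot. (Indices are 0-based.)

l=4, r=4, next write slot=0

[0,6] |-19|<=|24| out[6]=576 → r--
[0,5] |-19|>|9| out[5]=361 → l++
[1,5] |-18|>|9| out[4]=324 → l++
[2,5] |-13|>|9| out[3]=169 → l++
[3,5] |-11|>|9| out[2]=121 → l++
[4,5] |-1|<=|9| out[1]=81 → r--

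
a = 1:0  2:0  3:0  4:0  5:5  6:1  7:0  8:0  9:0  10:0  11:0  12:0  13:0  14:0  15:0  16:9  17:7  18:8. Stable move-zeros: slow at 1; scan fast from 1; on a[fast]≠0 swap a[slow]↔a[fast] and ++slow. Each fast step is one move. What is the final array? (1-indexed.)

(s=1,f=1) a[fast]=0 → fast++
(s=1,f=2) a[fast]=0 → fast++
(s=1,f=3) a[fast]=0 → fast++
(s=1,f=4) a[fast]=0 → fast++
(s=1,f=5) a[fast]=5≠0 swap→a[1]=5 → slow++,fast++
(s=2,f=6) a[fast]=1≠0 swap→a[2]=1 → slow++,fast++
(s=3,f=7) a[fast]=0 → fast++
(s=3,f=8) a[fast]=0 → fast++
(s=3,f=9) a[fast]=0 → fast++
(s=3,f=10) a[fast]=0 → fast++
(s=3,f=11) a[fast]=0 → fast++
(s=3,f=12) a[fast]=0 → fast++
(s=3,f=13) a[fast]=0 → fast++
(s=3,f=14) a[fast]=0 → fast++
(s=3,f=15) a[fast]=0 → fast++
(s=3,f=16) a[fast]=9≠0 swap→a[3]=9 → slow++,fast++
(s=4,f=17) a[fast]=7≠0 swap→a[4]=7 → slow++,fast++
(s=5,f=18) a[fast]=8≠0 swap→a[5]=8 → slow++,fast++

[5, 1, 9, 7, 8, 0, 0, 0, 0, 0, 0, 0, 0, 0, 0, 0, 0, 0]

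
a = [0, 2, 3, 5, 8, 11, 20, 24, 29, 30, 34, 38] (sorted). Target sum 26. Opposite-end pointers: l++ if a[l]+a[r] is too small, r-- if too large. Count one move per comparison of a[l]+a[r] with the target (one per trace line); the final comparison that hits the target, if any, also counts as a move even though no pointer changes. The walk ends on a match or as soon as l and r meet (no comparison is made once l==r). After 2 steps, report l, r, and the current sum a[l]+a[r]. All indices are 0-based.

l=0, r=9, sum=30

l=0 r=11: 0+38=38 >26, r--
l=0 r=10: 0+34=34 >26, r--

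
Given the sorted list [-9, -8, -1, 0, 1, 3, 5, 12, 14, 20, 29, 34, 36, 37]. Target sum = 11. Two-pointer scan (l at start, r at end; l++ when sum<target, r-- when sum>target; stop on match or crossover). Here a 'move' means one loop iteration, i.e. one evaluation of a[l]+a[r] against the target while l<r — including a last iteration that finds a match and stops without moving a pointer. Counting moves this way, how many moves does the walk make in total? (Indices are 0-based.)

5 moves

[0,13] -9+37=28 >11 → r--
[0,12] -9+36=27 >11 → r--
[0,11] -9+34=25 >11 → r--
[0,10] -9+29=20 >11 → r--
[0,9] -9+20=11 → found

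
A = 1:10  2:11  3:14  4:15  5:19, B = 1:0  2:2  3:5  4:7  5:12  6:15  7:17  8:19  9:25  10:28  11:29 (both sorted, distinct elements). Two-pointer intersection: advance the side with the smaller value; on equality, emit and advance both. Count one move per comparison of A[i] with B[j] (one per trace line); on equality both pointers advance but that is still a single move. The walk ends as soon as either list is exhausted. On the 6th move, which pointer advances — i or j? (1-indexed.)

i

[i=1,j=1] 10>0 → j++
[i=1,j=2] 10>2 → j++
[i=1,j=3] 10>5 → j++
[i=1,j=4] 10>7 → j++
[i=1,j=5] 10<12 → i++
[i=2,j=5] 11<12 → i++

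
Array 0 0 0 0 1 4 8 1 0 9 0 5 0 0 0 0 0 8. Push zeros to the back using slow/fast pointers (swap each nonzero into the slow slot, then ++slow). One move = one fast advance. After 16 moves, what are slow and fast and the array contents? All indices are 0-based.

slow=6, fast=16, a=[1, 4, 8, 1, 9, 5, 0, 0, 0, 0, 0, 0, 0, 0, 0, 0, 0, 8]

(s=0,f=0) a[fast]=0 → fast++
(s=0,f=1) a[fast]=0 → fast++
(s=0,f=2) a[fast]=0 → fast++
(s=0,f=3) a[fast]=0 → fast++
(s=0,f=4) a[fast]=1≠0 swap→a[0]=1 → slow++,fast++
(s=1,f=5) a[fast]=4≠0 swap→a[1]=4 → slow++,fast++
(s=2,f=6) a[fast]=8≠0 swap→a[2]=8 → slow++,fast++
(s=3,f=7) a[fast]=1≠0 swap→a[3]=1 → slow++,fast++
(s=4,f=8) a[fast]=0 → fast++
(s=4,f=9) a[fast]=9≠0 swap→a[4]=9 → slow++,fast++
(s=5,f=10) a[fast]=0 → fast++
(s=5,f=11) a[fast]=5≠0 swap→a[5]=5 → slow++,fast++
(s=6,f=12) a[fast]=0 → fast++
(s=6,f=13) a[fast]=0 → fast++
(s=6,f=14) a[fast]=0 → fast++
(s=6,f=15) a[fast]=0 → fast++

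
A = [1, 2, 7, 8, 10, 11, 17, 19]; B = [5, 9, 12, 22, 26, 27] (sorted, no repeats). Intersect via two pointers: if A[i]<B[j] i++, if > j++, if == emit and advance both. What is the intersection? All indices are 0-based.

[i=0,j=0] 1<5 → i++
[i=1,j=0] 2<5 → i++
[i=2,j=0] 7>5 → j++
[i=2,j=1] 7<9 → i++
[i=3,j=1] 8<9 → i++
[i=4,j=1] 10>9 → j++
[i=4,j=2] 10<12 → i++
[i=5,j=2] 11<12 → i++
[i=6,j=2] 17>12 → j++
[i=6,j=3] 17<22 → i++
[i=7,j=3] 19<22 → i++

intersection = []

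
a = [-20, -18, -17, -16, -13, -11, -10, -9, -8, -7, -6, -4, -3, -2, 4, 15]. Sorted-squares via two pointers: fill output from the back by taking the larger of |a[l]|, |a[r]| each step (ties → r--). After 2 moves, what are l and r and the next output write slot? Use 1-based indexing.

[1,16] |-20|>|15| out[16]=400 → l++
[2,16] |-18|>|15| out[15]=324 → l++

l=3, r=16, next write slot=14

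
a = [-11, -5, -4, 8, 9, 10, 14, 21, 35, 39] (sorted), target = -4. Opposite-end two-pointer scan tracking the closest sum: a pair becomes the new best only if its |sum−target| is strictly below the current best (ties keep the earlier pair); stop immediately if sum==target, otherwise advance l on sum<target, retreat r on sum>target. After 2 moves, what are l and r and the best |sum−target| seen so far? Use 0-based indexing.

l=0 r=9: -11+39=28 d=32 *, r--
l=0 r=8: -11+35=24 d=28 *, r--

l=0, r=7, best |Δ|=28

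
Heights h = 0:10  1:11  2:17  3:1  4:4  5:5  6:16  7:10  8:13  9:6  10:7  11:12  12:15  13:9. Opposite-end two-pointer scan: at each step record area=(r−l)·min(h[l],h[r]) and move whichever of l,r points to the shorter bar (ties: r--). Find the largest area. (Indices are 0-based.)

l=0 r=13: min(10,9)*13=117 best=117 *, r--
l=0 r=12: min(10,15)*12=120 best=120 *, l++
l=1 r=12: min(11,15)*11=121 best=121 *, l++
l=2 r=12: min(17,15)*10=150 best=150 *, r--
l=2 r=11: min(17,12)*9=108 best=150, r--
l=2 r=10: min(17,7)*8=56 best=150, r--
l=2 r=9: min(17,6)*7=42 best=150, r--
l=2 r=8: min(17,13)*6=78 best=150, r--
l=2 r=7: min(17,10)*5=50 best=150, r--
l=2 r=6: min(17,16)*4=64 best=150, r--
l=2 r=5: min(17,5)*3=15 best=150, r--
l=2 r=4: min(17,4)*2=8 best=150, r--
l=2 r=3: min(17,1)*1=1 best=150, r--

max area = 150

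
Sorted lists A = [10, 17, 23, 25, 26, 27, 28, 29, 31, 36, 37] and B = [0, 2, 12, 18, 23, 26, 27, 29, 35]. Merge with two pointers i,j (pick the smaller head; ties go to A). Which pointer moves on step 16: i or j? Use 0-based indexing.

j

i=0 j=0: A[i]=10>B[j]=0 take 0, j++
i=0 j=1: A[i]=10>B[j]=2 take 2, j++
i=0 j=2: A[i]=10<=B[j]=12 take 10, i++
i=1 j=2: A[i]=17>B[j]=12 take 12, j++
i=1 j=3: A[i]=17<=B[j]=18 take 17, i++
i=2 j=3: A[i]=23>B[j]=18 take 18, j++
i=2 j=4: A[i]=23<=B[j]=23 take 23, i++
i=3 j=4: A[i]=25>B[j]=23 take 23, j++
i=3 j=5: A[i]=25<=B[j]=26 take 25, i++
i=4 j=5: A[i]=26<=B[j]=26 take 26, i++
i=5 j=5: A[i]=27>B[j]=26 take 26, j++
i=5 j=6: A[i]=27<=B[j]=27 take 27, i++
i=6 j=6: A[i]=28>B[j]=27 take 27, j++
i=6 j=7: A[i]=28<=B[j]=29 take 28, i++
i=7 j=7: A[i]=29<=B[j]=29 take 29, i++
i=8 j=7: A[i]=31>B[j]=29 take 29, j++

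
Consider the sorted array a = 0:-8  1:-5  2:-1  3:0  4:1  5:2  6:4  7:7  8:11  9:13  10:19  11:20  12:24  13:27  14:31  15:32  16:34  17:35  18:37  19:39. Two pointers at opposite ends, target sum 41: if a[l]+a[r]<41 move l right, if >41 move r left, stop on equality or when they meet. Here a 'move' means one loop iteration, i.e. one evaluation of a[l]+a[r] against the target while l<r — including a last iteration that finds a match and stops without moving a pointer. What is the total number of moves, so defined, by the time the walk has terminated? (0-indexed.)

6 moves

[0,19] -8+39=31 <41 → l++
[1,19] -5+39=34 <41 → l++
[2,19] -1+39=38 <41 → l++
[3,19] 0+39=39 <41 → l++
[4,19] 1+39=40 <41 → l++
[5,19] 2+39=41 → found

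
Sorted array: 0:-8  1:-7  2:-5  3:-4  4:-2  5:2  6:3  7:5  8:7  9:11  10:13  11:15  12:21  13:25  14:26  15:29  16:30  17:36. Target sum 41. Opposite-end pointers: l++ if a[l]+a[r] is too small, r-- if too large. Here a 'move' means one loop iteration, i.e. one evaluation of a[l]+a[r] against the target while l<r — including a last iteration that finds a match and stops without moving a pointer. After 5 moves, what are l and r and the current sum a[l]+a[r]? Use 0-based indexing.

l=0 r=17: -8+36=28 <41, l++
l=1 r=17: -7+36=29 <41, l++
l=2 r=17: -5+36=31 <41, l++
l=3 r=17: -4+36=32 <41, l++
l=4 r=17: -2+36=34 <41, l++

l=5, r=17, sum=38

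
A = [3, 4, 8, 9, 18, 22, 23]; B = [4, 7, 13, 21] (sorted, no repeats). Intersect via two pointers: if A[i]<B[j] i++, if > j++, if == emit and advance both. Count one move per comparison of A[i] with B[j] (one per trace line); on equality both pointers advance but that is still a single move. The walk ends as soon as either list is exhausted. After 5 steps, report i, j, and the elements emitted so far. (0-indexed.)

[i=0,j=0] 3<4 → i++
[i=1,j=0] 4==4 emit → i++,j++
[i=2,j=1] 8>7 → j++
[i=2,j=2] 8<13 → i++
[i=3,j=2] 9<13 → i++

i=4, j=2, emitted=[4]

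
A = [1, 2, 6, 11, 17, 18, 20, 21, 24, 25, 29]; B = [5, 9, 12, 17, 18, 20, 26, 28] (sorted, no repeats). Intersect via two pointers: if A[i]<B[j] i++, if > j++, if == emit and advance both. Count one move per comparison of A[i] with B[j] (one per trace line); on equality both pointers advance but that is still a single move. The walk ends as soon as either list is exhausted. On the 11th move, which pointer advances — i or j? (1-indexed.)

i

i=1 j=1: 1<5, i++
i=2 j=1: 2<5, i++
i=3 j=1: 6>5, j++
i=3 j=2: 6<9, i++
i=4 j=2: 11>9, j++
i=4 j=3: 11<12, i++
i=5 j=3: 17>12, j++
i=5 j=4: 17==17 emit, i++,j++
i=6 j=5: 18==18 emit, i++,j++
i=7 j=6: 20==20 emit, i++,j++
i=8 j=7: 21<26, i++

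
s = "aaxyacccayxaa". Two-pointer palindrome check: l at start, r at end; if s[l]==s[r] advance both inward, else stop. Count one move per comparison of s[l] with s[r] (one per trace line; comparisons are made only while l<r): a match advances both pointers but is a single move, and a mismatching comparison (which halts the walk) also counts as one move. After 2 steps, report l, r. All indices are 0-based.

l=2, r=10

[0,12] 'a'=='a' → l++,r--
[1,11] 'a'=='a' → l++,r--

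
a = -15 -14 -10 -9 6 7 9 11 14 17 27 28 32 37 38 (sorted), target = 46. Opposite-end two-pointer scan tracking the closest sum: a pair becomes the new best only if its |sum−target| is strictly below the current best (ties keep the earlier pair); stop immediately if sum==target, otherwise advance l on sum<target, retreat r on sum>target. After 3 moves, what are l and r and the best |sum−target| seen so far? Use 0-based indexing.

l=0 r=14: -15+38=23 d=23 *, l++
l=1 r=14: -14+38=24 d=22 *, l++
l=2 r=14: -10+38=28 d=18 *, l++

l=3, r=14, best |Δ|=18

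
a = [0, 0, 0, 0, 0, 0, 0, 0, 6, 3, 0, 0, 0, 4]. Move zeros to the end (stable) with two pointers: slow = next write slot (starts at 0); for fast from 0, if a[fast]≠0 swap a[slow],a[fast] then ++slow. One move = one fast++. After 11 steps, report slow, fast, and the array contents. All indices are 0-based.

(s=0,f=0) a[fast]=0 → fast++
(s=0,f=1) a[fast]=0 → fast++
(s=0,f=2) a[fast]=0 → fast++
(s=0,f=3) a[fast]=0 → fast++
(s=0,f=4) a[fast]=0 → fast++
(s=0,f=5) a[fast]=0 → fast++
(s=0,f=6) a[fast]=0 → fast++
(s=0,f=7) a[fast]=0 → fast++
(s=0,f=8) a[fast]=6≠0 swap→a[0]=6 → slow++,fast++
(s=1,f=9) a[fast]=3≠0 swap→a[1]=3 → slow++,fast++
(s=2,f=10) a[fast]=0 → fast++

slow=2, fast=11, a=[6, 3, 0, 0, 0, 0, 0, 0, 0, 0, 0, 0, 0, 4]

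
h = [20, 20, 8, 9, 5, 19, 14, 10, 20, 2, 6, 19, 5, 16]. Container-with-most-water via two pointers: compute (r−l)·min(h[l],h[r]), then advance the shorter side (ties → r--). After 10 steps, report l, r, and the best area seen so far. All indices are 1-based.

l=1, r=4, best area=209

l=1 r=14: min(20,16)*13=208 best=208 *, r--
l=1 r=13: min(20,5)*12=60 best=208, r--
l=1 r=12: min(20,19)*11=209 best=209 *, r--
l=1 r=11: min(20,6)*10=60 best=209, r--
l=1 r=10: min(20,2)*9=18 best=209, r--
l=1 r=9: min(20,20)*8=160 best=209, r--
l=1 r=8: min(20,10)*7=70 best=209, r--
l=1 r=7: min(20,14)*6=84 best=209, r--
l=1 r=6: min(20,19)*5=95 best=209, r--
l=1 r=5: min(20,5)*4=20 best=209, r--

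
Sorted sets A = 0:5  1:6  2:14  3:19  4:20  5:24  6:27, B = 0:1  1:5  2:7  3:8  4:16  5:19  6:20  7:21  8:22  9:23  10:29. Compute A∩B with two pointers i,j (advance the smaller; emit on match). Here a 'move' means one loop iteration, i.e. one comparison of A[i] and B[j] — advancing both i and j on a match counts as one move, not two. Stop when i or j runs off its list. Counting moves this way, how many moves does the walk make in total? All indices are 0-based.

14 moves

[i=0,j=0] 5>1 → j++
[i=0,j=1] 5==5 emit → i++,j++
[i=1,j=2] 6<7 → i++
[i=2,j=2] 14>7 → j++
[i=2,j=3] 14>8 → j++
[i=2,j=4] 14<16 → i++
[i=3,j=4] 19>16 → j++
[i=3,j=5] 19==19 emit → i++,j++
[i=4,j=6] 20==20 emit → i++,j++
[i=5,j=7] 24>21 → j++
[i=5,j=8] 24>22 → j++
[i=5,j=9] 24>23 → j++
[i=5,j=10] 24<29 → i++
[i=6,j=10] 27<29 → i++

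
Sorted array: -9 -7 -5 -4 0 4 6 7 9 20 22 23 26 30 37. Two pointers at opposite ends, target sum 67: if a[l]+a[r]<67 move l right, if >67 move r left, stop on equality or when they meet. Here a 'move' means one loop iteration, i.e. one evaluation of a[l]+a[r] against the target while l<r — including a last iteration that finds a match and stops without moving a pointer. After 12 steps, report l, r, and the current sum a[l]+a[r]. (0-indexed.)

l=12, r=14, sum=63

[0,14] -9+37=28 <67 → l++
[1,14] -7+37=30 <67 → l++
[2,14] -5+37=32 <67 → l++
[3,14] -4+37=33 <67 → l++
[4,14] 0+37=37 <67 → l++
[5,14] 4+37=41 <67 → l++
[6,14] 6+37=43 <67 → l++
[7,14] 7+37=44 <67 → l++
[8,14] 9+37=46 <67 → l++
[9,14] 20+37=57 <67 → l++
[10,14] 22+37=59 <67 → l++
[11,14] 23+37=60 <67 → l++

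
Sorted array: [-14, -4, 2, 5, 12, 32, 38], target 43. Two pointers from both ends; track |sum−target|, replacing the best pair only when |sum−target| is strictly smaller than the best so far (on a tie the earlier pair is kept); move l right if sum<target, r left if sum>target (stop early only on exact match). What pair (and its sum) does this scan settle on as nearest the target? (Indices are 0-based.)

l=0 r=6: -14+38=24 d=19 *, l++
l=1 r=6: -4+38=34 d=9 *, l++
l=2 r=6: 2+38=40 d=3 *, l++
l=3 r=6: 5+38=43 d=0 *, stop

pair (5, 38) with sum 43 (|Δ|=0)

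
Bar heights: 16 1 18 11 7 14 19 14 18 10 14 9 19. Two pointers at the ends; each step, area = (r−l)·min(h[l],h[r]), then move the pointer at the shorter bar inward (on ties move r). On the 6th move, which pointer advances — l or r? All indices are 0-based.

l=0 r=12: min(16,19)*12=192 best=192 *, l++
l=1 r=12: min(1,19)*11=11 best=192, l++
l=2 r=12: min(18,19)*10=180 best=192, l++
l=3 r=12: min(11,19)*9=99 best=192, l++
l=4 r=12: min(7,19)*8=56 best=192, l++
l=5 r=12: min(14,19)*7=98 best=192, l++

l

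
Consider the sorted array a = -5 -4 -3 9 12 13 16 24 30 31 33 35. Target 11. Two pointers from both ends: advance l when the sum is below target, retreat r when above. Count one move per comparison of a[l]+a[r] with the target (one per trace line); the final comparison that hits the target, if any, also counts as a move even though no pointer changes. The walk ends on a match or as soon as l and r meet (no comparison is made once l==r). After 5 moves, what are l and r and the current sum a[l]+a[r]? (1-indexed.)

[1,12] -5+35=30 >11 → r--
[1,11] -5+33=28 >11 → r--
[1,10] -5+31=26 >11 → r--
[1,9] -5+30=25 >11 → r--
[1,8] -5+24=19 >11 → r--

l=1, r=7, sum=11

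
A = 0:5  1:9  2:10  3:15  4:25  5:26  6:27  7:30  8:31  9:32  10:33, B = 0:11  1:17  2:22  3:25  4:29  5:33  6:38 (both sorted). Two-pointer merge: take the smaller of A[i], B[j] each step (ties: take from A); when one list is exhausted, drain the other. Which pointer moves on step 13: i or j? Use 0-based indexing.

i=0 j=0: A[i]=5<=B[j]=11 take 5, i++
i=1 j=0: A[i]=9<=B[j]=11 take 9, i++
i=2 j=0: A[i]=10<=B[j]=11 take 10, i++
i=3 j=0: A[i]=15>B[j]=11 take 11, j++
i=3 j=1: A[i]=15<=B[j]=17 take 15, i++
i=4 j=1: A[i]=25>B[j]=17 take 17, j++
i=4 j=2: A[i]=25>B[j]=22 take 22, j++
i=4 j=3: A[i]=25<=B[j]=25 take 25, i++
i=5 j=3: A[i]=26>B[j]=25 take 25, j++
i=5 j=4: A[i]=26<=B[j]=29 take 26, i++
i=6 j=4: A[i]=27<=B[j]=29 take 27, i++
i=7 j=4: A[i]=30>B[j]=29 take 29, j++
i=7 j=5: A[i]=30<=B[j]=33 take 30, i++

i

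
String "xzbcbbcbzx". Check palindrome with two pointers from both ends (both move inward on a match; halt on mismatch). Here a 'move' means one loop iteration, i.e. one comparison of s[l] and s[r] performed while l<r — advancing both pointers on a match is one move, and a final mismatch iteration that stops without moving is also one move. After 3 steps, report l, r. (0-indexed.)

l=3, r=6

l=0 r=9: 'x'=='x', l++,r--
l=1 r=8: 'z'=='z', l++,r--
l=2 r=7: 'b'=='b', l++,r--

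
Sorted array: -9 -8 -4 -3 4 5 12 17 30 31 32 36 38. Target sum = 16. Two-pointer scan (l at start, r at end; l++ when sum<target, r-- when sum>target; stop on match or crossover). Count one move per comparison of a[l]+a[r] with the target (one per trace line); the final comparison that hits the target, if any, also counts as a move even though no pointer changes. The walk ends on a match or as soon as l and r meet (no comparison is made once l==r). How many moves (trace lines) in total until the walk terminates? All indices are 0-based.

11 moves

l=0 r=12: -9+38=29 >16, r--
l=0 r=11: -9+36=27 >16, r--
l=0 r=10: -9+32=23 >16, r--
l=0 r=9: -9+31=22 >16, r--
l=0 r=8: -9+30=21 >16, r--
l=0 r=7: -9+17=8 <16, l++
l=1 r=7: -8+17=9 <16, l++
l=2 r=7: -4+17=13 <16, l++
l=3 r=7: -3+17=14 <16, l++
l=4 r=7: 4+17=21 >16, r--
l=4 r=6: 4+12=16, found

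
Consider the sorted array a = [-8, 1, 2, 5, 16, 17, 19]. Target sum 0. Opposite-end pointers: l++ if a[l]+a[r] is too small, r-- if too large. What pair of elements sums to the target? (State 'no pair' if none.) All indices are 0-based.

no pair

[0,6] -8+19=11 >0 → r--
[0,5] -8+17=9 >0 → r--
[0,4] -8+16=8 >0 → r--
[0,3] -8+5=-3 <0 → l++
[1,3] 1+5=6 >0 → r--
[1,2] 1+2=3 >0 → r--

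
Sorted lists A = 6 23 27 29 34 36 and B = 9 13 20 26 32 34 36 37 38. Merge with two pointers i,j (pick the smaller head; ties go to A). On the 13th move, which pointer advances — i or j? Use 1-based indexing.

j

i=1 j=1: A[i]=6<=B[j]=9 take 6, i++
i=2 j=1: A[i]=23>B[j]=9 take 9, j++
i=2 j=2: A[i]=23>B[j]=13 take 13, j++
i=2 j=3: A[i]=23>B[j]=20 take 20, j++
i=2 j=4: A[i]=23<=B[j]=26 take 23, i++
i=3 j=4: A[i]=27>B[j]=26 take 26, j++
i=3 j=5: A[i]=27<=B[j]=32 take 27, i++
i=4 j=5: A[i]=29<=B[j]=32 take 29, i++
i=5 j=5: A[i]=34>B[j]=32 take 32, j++
i=5 j=6: A[i]=34<=B[j]=34 take 34, i++
i=6 j=6: A[i]=36>B[j]=34 take 34, j++
i=6 j=7: A[i]=36<=B[j]=36 take 36, i++
i=7 j=7: A done, take B[j]=36, j++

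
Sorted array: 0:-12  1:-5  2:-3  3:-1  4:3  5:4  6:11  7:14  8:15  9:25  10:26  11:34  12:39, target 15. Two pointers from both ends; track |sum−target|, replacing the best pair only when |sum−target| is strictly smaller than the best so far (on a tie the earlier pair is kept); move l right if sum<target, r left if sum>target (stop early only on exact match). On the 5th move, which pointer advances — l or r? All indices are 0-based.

l=0 r=12: -12+39=27 d=12 *, r--
l=0 r=11: -12+34=22 d=7 *, r--
l=0 r=10: -12+26=14 d=1 *, l++
l=1 r=10: -5+26=21 d=6, r--
l=1 r=9: -5+25=20 d=5, r--

r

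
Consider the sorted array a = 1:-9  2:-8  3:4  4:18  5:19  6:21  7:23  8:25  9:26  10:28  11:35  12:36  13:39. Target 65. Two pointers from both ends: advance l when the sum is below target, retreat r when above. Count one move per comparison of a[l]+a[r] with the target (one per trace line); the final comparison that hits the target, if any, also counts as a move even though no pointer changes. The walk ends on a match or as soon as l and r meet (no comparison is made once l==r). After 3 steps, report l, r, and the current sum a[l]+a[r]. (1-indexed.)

l=4, r=13, sum=57

l=1 r=13: -9+39=30 <65, l++
l=2 r=13: -8+39=31 <65, l++
l=3 r=13: 4+39=43 <65, l++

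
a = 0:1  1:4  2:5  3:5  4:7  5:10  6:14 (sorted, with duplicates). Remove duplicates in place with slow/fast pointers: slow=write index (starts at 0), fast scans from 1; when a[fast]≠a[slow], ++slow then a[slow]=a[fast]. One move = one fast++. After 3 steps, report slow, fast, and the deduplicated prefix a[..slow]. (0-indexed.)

slow=2, fast=4, prefix=[1, 4, 5]

(s=0,f=1) a[fast]=4≠a[slow]=1 write a[1]=4 → slow++,fast++
(s=1,f=2) a[fast]=5≠a[slow]=4 write a[2]=5 → slow++,fast++
(s=2,f=3) a[fast]=5=a[slow] dup → fast++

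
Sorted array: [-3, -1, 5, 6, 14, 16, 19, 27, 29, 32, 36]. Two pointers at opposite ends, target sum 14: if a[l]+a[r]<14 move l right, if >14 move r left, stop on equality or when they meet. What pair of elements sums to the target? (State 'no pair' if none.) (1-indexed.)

no pair

l=1 r=11: -3+36=33 >14, r--
l=1 r=10: -3+32=29 >14, r--
l=1 r=9: -3+29=26 >14, r--
l=1 r=8: -3+27=24 >14, r--
l=1 r=7: -3+19=16 >14, r--
l=1 r=6: -3+16=13 <14, l++
l=2 r=6: -1+16=15 >14, r--
l=2 r=5: -1+14=13 <14, l++
l=3 r=5: 5+14=19 >14, r--
l=3 r=4: 5+6=11 <14, l++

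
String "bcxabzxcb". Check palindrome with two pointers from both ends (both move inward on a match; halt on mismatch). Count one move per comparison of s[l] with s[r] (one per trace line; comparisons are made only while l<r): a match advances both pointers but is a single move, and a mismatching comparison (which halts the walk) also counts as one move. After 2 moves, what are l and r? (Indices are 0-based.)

[0,8] 'b'=='b' → l++,r--
[1,7] 'c'=='c' → l++,r--

l=2, r=6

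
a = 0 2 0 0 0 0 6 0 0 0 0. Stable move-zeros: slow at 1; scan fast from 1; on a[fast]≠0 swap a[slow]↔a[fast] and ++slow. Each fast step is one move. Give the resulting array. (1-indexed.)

(s=1,f=1) a[fast]=0 → fast++
(s=1,f=2) a[fast]=2≠0 swap→a[1]=2 → slow++,fast++
(s=2,f=3) a[fast]=0 → fast++
(s=2,f=4) a[fast]=0 → fast++
(s=2,f=5) a[fast]=0 → fast++
(s=2,f=6) a[fast]=0 → fast++
(s=2,f=7) a[fast]=6≠0 swap→a[2]=6 → slow++,fast++
(s=3,f=8) a[fast]=0 → fast++
(s=3,f=9) a[fast]=0 → fast++
(s=3,f=10) a[fast]=0 → fast++
(s=3,f=11) a[fast]=0 → fast++

[2, 6, 0, 0, 0, 0, 0, 0, 0, 0, 0]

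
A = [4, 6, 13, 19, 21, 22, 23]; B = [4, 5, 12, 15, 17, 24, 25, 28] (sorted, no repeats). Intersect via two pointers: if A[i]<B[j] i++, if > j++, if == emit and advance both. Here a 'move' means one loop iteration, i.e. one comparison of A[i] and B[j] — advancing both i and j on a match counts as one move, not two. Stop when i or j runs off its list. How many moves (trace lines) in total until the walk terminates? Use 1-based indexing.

[i=1,j=1] 4==4 emit → i++,j++
[i=2,j=2] 6>5 → j++
[i=2,j=3] 6<12 → i++
[i=3,j=3] 13>12 → j++
[i=3,j=4] 13<15 → i++
[i=4,j=4] 19>15 → j++
[i=4,j=5] 19>17 → j++
[i=4,j=6] 19<24 → i++
[i=5,j=6] 21<24 → i++
[i=6,j=6] 22<24 → i++
[i=7,j=6] 23<24 → i++

11 moves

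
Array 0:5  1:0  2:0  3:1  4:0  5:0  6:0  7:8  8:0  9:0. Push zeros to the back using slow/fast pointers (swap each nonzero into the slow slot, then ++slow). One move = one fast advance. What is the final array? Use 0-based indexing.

[5, 1, 8, 0, 0, 0, 0, 0, 0, 0]

(s=0,f=0) a[fast]=5≠0 swap→a[0]=5 → slow++,fast++
(s=1,f=1) a[fast]=0 → fast++
(s=1,f=2) a[fast]=0 → fast++
(s=1,f=3) a[fast]=1≠0 swap→a[1]=1 → slow++,fast++
(s=2,f=4) a[fast]=0 → fast++
(s=2,f=5) a[fast]=0 → fast++
(s=2,f=6) a[fast]=0 → fast++
(s=2,f=7) a[fast]=8≠0 swap→a[2]=8 → slow++,fast++
(s=3,f=8) a[fast]=0 → fast++
(s=3,f=9) a[fast]=0 → fast++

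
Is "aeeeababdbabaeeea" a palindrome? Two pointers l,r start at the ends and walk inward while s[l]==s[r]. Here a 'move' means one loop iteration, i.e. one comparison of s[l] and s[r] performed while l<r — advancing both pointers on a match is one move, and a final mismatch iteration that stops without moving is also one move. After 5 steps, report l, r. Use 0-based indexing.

l=0 r=16: 'a'=='a', l++,r--
l=1 r=15: 'e'=='e', l++,r--
l=2 r=14: 'e'=='e', l++,r--
l=3 r=13: 'e'=='e', l++,r--
l=4 r=12: 'a'=='a', l++,r--

l=5, r=11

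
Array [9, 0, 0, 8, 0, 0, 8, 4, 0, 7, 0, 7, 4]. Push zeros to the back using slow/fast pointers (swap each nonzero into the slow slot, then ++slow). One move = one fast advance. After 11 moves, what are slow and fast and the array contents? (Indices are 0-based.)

slow=5, fast=11, a=[9, 8, 8, 4, 7, 0, 0, 0, 0, 0, 0, 7, 4]

(s=0,f=0) a[fast]=9≠0 swap→a[0]=9 → slow++,fast++
(s=1,f=1) a[fast]=0 → fast++
(s=1,f=2) a[fast]=0 → fast++
(s=1,f=3) a[fast]=8≠0 swap→a[1]=8 → slow++,fast++
(s=2,f=4) a[fast]=0 → fast++
(s=2,f=5) a[fast]=0 → fast++
(s=2,f=6) a[fast]=8≠0 swap→a[2]=8 → slow++,fast++
(s=3,f=7) a[fast]=4≠0 swap→a[3]=4 → slow++,fast++
(s=4,f=8) a[fast]=0 → fast++
(s=4,f=9) a[fast]=7≠0 swap→a[4]=7 → slow++,fast++
(s=5,f=10) a[fast]=0 → fast++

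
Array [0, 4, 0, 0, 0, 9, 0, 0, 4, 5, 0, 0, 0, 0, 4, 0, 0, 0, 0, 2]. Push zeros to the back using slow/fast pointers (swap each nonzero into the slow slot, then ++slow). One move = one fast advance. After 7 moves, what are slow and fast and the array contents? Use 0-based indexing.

slow=2, fast=7, a=[4, 9, 0, 0, 0, 0, 0, 0, 4, 5, 0, 0, 0, 0, 4, 0, 0, 0, 0, 2]

(s=0,f=0) a[fast]=0 → fast++
(s=0,f=1) a[fast]=4≠0 swap→a[0]=4 → slow++,fast++
(s=1,f=2) a[fast]=0 → fast++
(s=1,f=3) a[fast]=0 → fast++
(s=1,f=4) a[fast]=0 → fast++
(s=1,f=5) a[fast]=9≠0 swap→a[1]=9 → slow++,fast++
(s=2,f=6) a[fast]=0 → fast++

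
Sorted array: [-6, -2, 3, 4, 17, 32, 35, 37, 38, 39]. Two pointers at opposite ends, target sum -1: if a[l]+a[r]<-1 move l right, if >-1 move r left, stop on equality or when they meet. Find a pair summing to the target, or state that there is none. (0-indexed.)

[0,9] -6+39=33 >-1 → r--
[0,8] -6+38=32 >-1 → r--
[0,7] -6+37=31 >-1 → r--
[0,6] -6+35=29 >-1 → r--
[0,5] -6+32=26 >-1 → r--
[0,4] -6+17=11 >-1 → r--
[0,3] -6+4=-2 <-1 → l++
[1,3] -2+4=2 >-1 → r--
[1,2] -2+3=1 >-1 → r--

no pair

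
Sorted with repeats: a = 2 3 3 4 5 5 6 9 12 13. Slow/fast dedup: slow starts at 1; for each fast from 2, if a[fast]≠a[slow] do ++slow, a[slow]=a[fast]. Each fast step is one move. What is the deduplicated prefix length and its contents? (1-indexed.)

(s=1,f=2) a[fast]=3≠a[slow]=2 write a[2]=3 → slow++,fast++
(s=2,f=3) a[fast]=3=a[slow] dup → fast++
(s=2,f=4) a[fast]=4≠a[slow]=3 write a[3]=4 → slow++,fast++
(s=3,f=5) a[fast]=5≠a[slow]=4 write a[4]=5 → slow++,fast++
(s=4,f=6) a[fast]=5=a[slow] dup → fast++
(s=4,f=7) a[fast]=6≠a[slow]=5 write a[5]=6 → slow++,fast++
(s=5,f=8) a[fast]=9≠a[slow]=6 write a[6]=9 → slow++,fast++
(s=6,f=9) a[fast]=12≠a[slow]=9 write a[7]=12 → slow++,fast++
(s=7,f=10) a[fast]=13≠a[slow]=12 write a[8]=13 → slow++,fast++

length 8; prefix = [2, 3, 4, 5, 6, 9, 12, 13]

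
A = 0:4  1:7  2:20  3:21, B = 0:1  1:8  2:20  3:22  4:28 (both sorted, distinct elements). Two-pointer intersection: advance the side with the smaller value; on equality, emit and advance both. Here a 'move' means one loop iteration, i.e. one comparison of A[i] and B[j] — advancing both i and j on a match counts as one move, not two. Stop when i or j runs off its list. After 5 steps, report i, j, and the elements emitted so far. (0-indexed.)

[i=0,j=0] 4>1 → j++
[i=0,j=1] 4<8 → i++
[i=1,j=1] 7<8 → i++
[i=2,j=1] 20>8 → j++
[i=2,j=2] 20==20 emit → i++,j++

i=3, j=3, emitted=[20]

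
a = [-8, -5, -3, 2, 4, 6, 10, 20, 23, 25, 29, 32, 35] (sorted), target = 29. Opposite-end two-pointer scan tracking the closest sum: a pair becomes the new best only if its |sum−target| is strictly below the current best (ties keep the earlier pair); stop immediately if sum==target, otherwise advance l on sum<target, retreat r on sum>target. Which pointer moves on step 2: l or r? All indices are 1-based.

[1,13] -8+35=27 d=2 * → l++
[2,13] -5+35=30 d=1 * → r--

r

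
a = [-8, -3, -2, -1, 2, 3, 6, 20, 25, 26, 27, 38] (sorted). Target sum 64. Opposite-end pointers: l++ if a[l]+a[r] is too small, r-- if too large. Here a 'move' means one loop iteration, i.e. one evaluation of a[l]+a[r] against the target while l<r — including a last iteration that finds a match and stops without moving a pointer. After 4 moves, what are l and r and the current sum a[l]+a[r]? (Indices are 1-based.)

l=5, r=12, sum=40

[1,12] -8+38=30 <64 → l++
[2,12] -3+38=35 <64 → l++
[3,12] -2+38=36 <64 → l++
[4,12] -1+38=37 <64 → l++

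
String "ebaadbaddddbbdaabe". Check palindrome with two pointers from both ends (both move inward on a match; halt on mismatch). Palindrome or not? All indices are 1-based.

l=1 r=18: 'e'=='e', l++,r--
l=2 r=17: 'b'=='b', l++,r--
l=3 r=16: 'a'=='a', l++,r--
l=4 r=15: 'a'=='a', l++,r--
l=5 r=14: 'd'=='d', l++,r--
l=6 r=13: 'b'=='b', l++,r--
l=7 r=12: 'a'!='b', stop

not a palindrome (mismatch at 7,12)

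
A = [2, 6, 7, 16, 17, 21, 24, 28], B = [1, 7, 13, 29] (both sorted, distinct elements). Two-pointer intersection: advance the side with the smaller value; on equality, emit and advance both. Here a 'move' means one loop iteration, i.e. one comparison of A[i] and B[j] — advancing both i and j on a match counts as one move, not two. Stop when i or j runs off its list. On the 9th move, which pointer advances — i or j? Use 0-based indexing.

i=0 j=0: 2>1, j++
i=0 j=1: 2<7, i++
i=1 j=1: 6<7, i++
i=2 j=1: 7==7 emit, i++,j++
i=3 j=2: 16>13, j++
i=3 j=3: 16<29, i++
i=4 j=3: 17<29, i++
i=5 j=3: 21<29, i++
i=6 j=3: 24<29, i++

i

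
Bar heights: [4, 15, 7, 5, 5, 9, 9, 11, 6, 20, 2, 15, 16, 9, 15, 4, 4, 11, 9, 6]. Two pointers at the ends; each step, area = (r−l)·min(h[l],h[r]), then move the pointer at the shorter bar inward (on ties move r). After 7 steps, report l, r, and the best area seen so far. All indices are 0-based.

[0,19] min(4,6)*19=76 best=76 * → l++
[1,19] min(15,6)*18=108 best=108 * → r--
[1,18] min(15,9)*17=153 best=153 * → r--
[1,17] min(15,11)*16=176 best=176 * → r--
[1,16] min(15,4)*15=60 best=176 → r--
[1,15] min(15,4)*14=56 best=176 → r--
[1,14] min(15,15)*13=195 best=195 * → r--

l=1, r=13, best area=195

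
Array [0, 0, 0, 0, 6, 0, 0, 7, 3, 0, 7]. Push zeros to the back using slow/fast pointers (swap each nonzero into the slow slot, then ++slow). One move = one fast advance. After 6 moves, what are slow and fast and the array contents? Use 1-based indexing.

slow=1 fast=1: a[fast]=0, fast++
slow=1 fast=2: a[fast]=0, fast++
slow=1 fast=3: a[fast]=0, fast++
slow=1 fast=4: a[fast]=0, fast++
slow=1 fast=5: a[fast]=6≠0 swap→a[1]=6, slow++,fast++
slow=2 fast=6: a[fast]=0, fast++

slow=2, fast=7, a=[6, 0, 0, 0, 0, 0, 0, 7, 3, 0, 7]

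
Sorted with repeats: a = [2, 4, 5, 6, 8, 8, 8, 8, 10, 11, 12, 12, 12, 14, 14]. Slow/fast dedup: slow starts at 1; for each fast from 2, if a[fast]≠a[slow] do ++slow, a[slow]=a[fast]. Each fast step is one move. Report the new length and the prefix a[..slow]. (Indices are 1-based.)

(s=1,f=2) a[fast]=4≠a[slow]=2 write a[2]=4 → slow++,fast++
(s=2,f=3) a[fast]=5≠a[slow]=4 write a[3]=5 → slow++,fast++
(s=3,f=4) a[fast]=6≠a[slow]=5 write a[4]=6 → slow++,fast++
(s=4,f=5) a[fast]=8≠a[slow]=6 write a[5]=8 → slow++,fast++
(s=5,f=6) a[fast]=8=a[slow] dup → fast++
(s=5,f=7) a[fast]=8=a[slow] dup → fast++
(s=5,f=8) a[fast]=8=a[slow] dup → fast++
(s=5,f=9) a[fast]=10≠a[slow]=8 write a[6]=10 → slow++,fast++
(s=6,f=10) a[fast]=11≠a[slow]=10 write a[7]=11 → slow++,fast++
(s=7,f=11) a[fast]=12≠a[slow]=11 write a[8]=12 → slow++,fast++
(s=8,f=12) a[fast]=12=a[slow] dup → fast++
(s=8,f=13) a[fast]=12=a[slow] dup → fast++
(s=8,f=14) a[fast]=14≠a[slow]=12 write a[9]=14 → slow++,fast++
(s=9,f=15) a[fast]=14=a[slow] dup → fast++

length 9; prefix = [2, 4, 5, 6, 8, 10, 11, 12, 14]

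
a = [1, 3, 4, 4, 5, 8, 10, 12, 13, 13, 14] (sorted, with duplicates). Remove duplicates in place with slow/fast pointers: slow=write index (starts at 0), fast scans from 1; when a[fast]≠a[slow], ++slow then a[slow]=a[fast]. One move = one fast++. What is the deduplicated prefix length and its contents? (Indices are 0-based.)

(s=0,f=1) a[fast]=3≠a[slow]=1 write a[1]=3 → slow++,fast++
(s=1,f=2) a[fast]=4≠a[slow]=3 write a[2]=4 → slow++,fast++
(s=2,f=3) a[fast]=4=a[slow] dup → fast++
(s=2,f=4) a[fast]=5≠a[slow]=4 write a[3]=5 → slow++,fast++
(s=3,f=5) a[fast]=8≠a[slow]=5 write a[4]=8 → slow++,fast++
(s=4,f=6) a[fast]=10≠a[slow]=8 write a[5]=10 → slow++,fast++
(s=5,f=7) a[fast]=12≠a[slow]=10 write a[6]=12 → slow++,fast++
(s=6,f=8) a[fast]=13≠a[slow]=12 write a[7]=13 → slow++,fast++
(s=7,f=9) a[fast]=13=a[slow] dup → fast++
(s=7,f=10) a[fast]=14≠a[slow]=13 write a[8]=14 → slow++,fast++

length 9; prefix = [1, 3, 4, 5, 8, 10, 12, 13, 14]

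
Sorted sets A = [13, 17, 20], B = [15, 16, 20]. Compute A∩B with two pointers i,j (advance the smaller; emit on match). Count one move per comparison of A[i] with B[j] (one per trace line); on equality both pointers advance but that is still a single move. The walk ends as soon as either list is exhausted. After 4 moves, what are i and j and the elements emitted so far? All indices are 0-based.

[i=0,j=0] 13<15 → i++
[i=1,j=0] 17>15 → j++
[i=1,j=1] 17>16 → j++
[i=1,j=2] 17<20 → i++

i=2, j=2, emitted=[]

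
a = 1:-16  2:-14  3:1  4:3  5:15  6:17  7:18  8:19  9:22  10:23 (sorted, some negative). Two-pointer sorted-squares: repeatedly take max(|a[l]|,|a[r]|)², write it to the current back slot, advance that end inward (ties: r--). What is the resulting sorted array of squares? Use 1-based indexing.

[1,10] |-16|<=|23| out[10]=529 → r--
[1,9] |-16|<=|22| out[9]=484 → r--
[1,8] |-16|<=|19| out[8]=361 → r--
[1,7] |-16|<=|18| out[7]=324 → r--
[1,6] |-16|<=|17| out[6]=289 → r--
[1,5] |-16|>|15| out[5]=256 → l++
[2,5] |-14|<=|15| out[4]=225 → r--
[2,4] |-14|>|3| out[3]=196 → l++
[3,4] |1|<=|3| out[2]=9 → r--
[3,3] |1|<=|1| out[1]=1 → r--

[1, 9, 196, 225, 256, 289, 324, 361, 484, 529]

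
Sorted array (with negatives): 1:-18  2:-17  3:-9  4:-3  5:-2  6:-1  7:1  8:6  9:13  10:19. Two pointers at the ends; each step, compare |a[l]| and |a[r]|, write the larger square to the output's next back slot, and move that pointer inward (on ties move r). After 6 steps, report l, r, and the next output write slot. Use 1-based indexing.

l=1 r=10: |-18|<=|19| out[10]=361, r--
l=1 r=9: |-18|>|13| out[9]=324, l++
l=2 r=9: |-17|>|13| out[8]=289, l++
l=3 r=9: |-9|<=|13| out[7]=169, r--
l=3 r=8: |-9|>|6| out[6]=81, l++
l=4 r=8: |-3|<=|6| out[5]=36, r--

l=4, r=7, next write slot=4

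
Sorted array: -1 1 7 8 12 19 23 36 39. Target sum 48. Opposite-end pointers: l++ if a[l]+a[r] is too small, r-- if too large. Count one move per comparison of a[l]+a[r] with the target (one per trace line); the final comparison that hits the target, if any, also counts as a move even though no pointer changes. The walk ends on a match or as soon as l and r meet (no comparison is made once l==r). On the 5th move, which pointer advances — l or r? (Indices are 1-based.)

l=1 r=9: -1+39=38 <48, l++
l=2 r=9: 1+39=40 <48, l++
l=3 r=9: 7+39=46 <48, l++
l=4 r=9: 8+39=47 <48, l++
l=5 r=9: 12+39=51 >48, r--

r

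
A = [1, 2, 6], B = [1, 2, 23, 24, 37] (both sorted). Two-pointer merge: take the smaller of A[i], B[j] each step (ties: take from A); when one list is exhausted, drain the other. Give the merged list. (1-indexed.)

[i=1,j=1] A[i]=1<=B[j]=1 take 1 → i++
[i=2,j=1] A[i]=2>B[j]=1 take 1 → j++
[i=2,j=2] A[i]=2<=B[j]=2 take 2 → i++
[i=3,j=2] A[i]=6>B[j]=2 take 2 → j++
[i=3,j=3] A[i]=6<=B[j]=23 take 6 → i++
[i=4,j=3] A done, take B[j]=23 → j++
[i=4,j=4] A done, take B[j]=24 → j++
[i=4,j=5] A done, take B[j]=37 → j++

[1, 1, 2, 2, 6, 23, 24, 37]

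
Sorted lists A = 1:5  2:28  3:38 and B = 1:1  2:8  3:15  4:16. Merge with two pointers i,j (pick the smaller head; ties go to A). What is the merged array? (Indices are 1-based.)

i=1 j=1: A[i]=5>B[j]=1 take 1, j++
i=1 j=2: A[i]=5<=B[j]=8 take 5, i++
i=2 j=2: A[i]=28>B[j]=8 take 8, j++
i=2 j=3: A[i]=28>B[j]=15 take 15, j++
i=2 j=4: A[i]=28>B[j]=16 take 16, j++
i=2 j=5: B done, take A[i]=28, i++
i=3 j=5: B done, take A[i]=38, i++

[1, 5, 8, 15, 16, 28, 38]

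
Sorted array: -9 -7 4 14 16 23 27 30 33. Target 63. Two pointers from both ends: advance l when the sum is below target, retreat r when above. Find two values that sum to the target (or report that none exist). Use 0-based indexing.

[0,8] -9+33=24 <63 → l++
[1,8] -7+33=26 <63 → l++
[2,8] 4+33=37 <63 → l++
[3,8] 14+33=47 <63 → l++
[4,8] 16+33=49 <63 → l++
[5,8] 23+33=56 <63 → l++
[6,8] 27+33=60 <63 → l++
[7,8] 30+33=63 → found

(30, 33)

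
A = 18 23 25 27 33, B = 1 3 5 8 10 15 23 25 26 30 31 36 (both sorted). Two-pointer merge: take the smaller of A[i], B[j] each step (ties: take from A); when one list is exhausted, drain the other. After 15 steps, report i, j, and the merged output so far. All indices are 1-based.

i=1 j=1: A[i]=18>B[j]=1 take 1, j++
i=1 j=2: A[i]=18>B[j]=3 take 3, j++
i=1 j=3: A[i]=18>B[j]=5 take 5, j++
i=1 j=4: A[i]=18>B[j]=8 take 8, j++
i=1 j=5: A[i]=18>B[j]=10 take 10, j++
i=1 j=6: A[i]=18>B[j]=15 take 15, j++
i=1 j=7: A[i]=18<=B[j]=23 take 18, i++
i=2 j=7: A[i]=23<=B[j]=23 take 23, i++
i=3 j=7: A[i]=25>B[j]=23 take 23, j++
i=3 j=8: A[i]=25<=B[j]=25 take 25, i++
i=4 j=8: A[i]=27>B[j]=25 take 25, j++
i=4 j=9: A[i]=27>B[j]=26 take 26, j++
i=4 j=10: A[i]=27<=B[j]=30 take 27, i++
i=5 j=10: A[i]=33>B[j]=30 take 30, j++
i=5 j=11: A[i]=33>B[j]=31 take 31, j++

i=5, j=12, merged so far=[1, 3, 5, 8, 10, 15, 18, 23, 23, 25, 25, 26, 27, 30, 31]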